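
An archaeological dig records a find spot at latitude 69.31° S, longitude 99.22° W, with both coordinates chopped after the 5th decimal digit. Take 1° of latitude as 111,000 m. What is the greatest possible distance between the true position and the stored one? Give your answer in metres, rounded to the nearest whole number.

1 metres

Truncating at 5 decimal places can drop up to a full unit in the last place, so each coordinate may be off by as much as 1e-05°.
North–south component: 1e-05° × 111000 = 1.11 m.
Longitude error → 1e-05 × 111000 × cos 69.31° = 1e-05 × 111000 × 0.3533 ≈ 0.392176 m.
The two errors are perpendicular, so the maximum displacement is √(1.11² + 0.392176²) ≈ 1.17724 m.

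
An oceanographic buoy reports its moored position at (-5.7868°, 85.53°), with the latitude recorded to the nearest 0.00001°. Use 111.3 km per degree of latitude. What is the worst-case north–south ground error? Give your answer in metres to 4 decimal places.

0.5565 metres

Rounding to 5 decimal places leaves the latitude within ±5e-06° of the true value.
So the N–S error is at most 5e-06 × 111300 = 0.5565 m.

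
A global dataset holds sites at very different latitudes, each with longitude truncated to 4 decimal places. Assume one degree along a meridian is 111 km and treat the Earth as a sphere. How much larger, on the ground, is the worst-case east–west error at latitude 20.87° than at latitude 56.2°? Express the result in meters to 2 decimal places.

4.20 meters

Truncating at 4 decimal places can drop up to a full unit in the last place, so the longitude may be off by as much as 0.0001°.
Error at 20.87° = 0.0001° × 111000 × cos 20.87° ≈ 11.1 × 0.9344 = 10.372 m.
Error at 56.2° = 0.0001° × 111000 × cos 56.2° ≈ 11.1 × 0.5563 = 6.1749 m.
So the lower-latitude error exceeds the higher by 10.372 − 6.1749 = 4.1969 m.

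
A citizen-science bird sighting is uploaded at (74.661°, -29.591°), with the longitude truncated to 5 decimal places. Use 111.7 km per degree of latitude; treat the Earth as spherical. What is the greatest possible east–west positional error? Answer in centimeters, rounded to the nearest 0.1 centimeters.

Truncating at 5 decimal places can drop up to a full unit in the last place, so the longitude may be off by as much as 1e-05°.
At latitude 74.661° a degree of longitude spans 111700 m × cos 74.661° = 111700 × 0.2645 ≈ 29547.9 m.
East–west error: 1e-05° × 29547.9 m/° ≈ 0.295479 m.
That is 0.295479 m = 29.548 cm.

29.5 centimeters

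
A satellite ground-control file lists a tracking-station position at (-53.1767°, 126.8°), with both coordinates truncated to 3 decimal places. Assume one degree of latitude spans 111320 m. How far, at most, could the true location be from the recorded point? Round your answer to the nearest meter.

130 meters

Truncating at 3 decimal places can drop up to a full unit in the last place, so each coordinate may be off by as much as 0.001°.
Latitude error → 0.001 × 111320 = 111.32 m along the meridian.
East–west component at 53.1767°: 0.001° × 111320 × cos 53.1767° ≈ 0.001 × 66719.6 ≈ 66.7196 m.
The two errors are perpendicular, so the maximum displacement is √(111.32² + 66.7196²) ≈ 129.783 m.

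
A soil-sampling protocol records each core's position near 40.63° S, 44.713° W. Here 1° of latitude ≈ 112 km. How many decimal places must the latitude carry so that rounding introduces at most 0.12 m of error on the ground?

6 decimal places

One degree of latitude covers 112000 m.
With N decimal places the half-ulp bound is 0.5·10⁻ᴺ°, or 0.5·10⁻ᴺ × 112000 m on the ground.
Need 0.5 × 112000 × 10⁻ᴺ ≤ 0.12 → 10⁻ᴺ ≤ 2.143e-06, so N ≥ 5.67.
At 5 places the error can reach 0.56 m, but 6 places keeps it to 0.056 m.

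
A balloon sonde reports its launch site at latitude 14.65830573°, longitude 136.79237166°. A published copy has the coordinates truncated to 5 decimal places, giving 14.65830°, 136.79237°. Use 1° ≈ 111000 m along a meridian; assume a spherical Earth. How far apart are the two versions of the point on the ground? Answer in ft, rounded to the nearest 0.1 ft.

2.2 ft

Δlat = 14.65830573 − 14.65830 = +0.00000573°; Δlon = 136.79237166 − 136.79237 = +0.00000166°.
N–S: 0.00000573° × 111000 m/° = 0.63603 m.
East–west at this latitude: 0.00000166° × 111000 × cos 14.6583° ≈ 0.00000166 × 107387 = 0.178263 m.
Hypotenuse of the two orthogonal shifts: √(0.63603² + 0.178263²) = 0.660539 m.
In feet: 0.660539 m ÷ 0.3048 ≈ 2.1671 ft.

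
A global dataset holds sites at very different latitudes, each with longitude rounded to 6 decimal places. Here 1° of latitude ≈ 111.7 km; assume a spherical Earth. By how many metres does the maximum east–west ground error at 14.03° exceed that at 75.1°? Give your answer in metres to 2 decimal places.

Rounding to 6 decimal places leaves the longitude within ±5e-07° of the true value.
At 14.03°: 5e-07° × 111700 × cos 14.03° = 5e-07 × 111700 × 0.9702 ≈ 0.054184 m.
At 75.1°: 5e-07° × 111700 × cos 75.1° = 5e-07 × 111700 × 0.2571 ≈ 0.014361 m.
Difference: 0.054184 − 0.014361 = 0.039823 m.

0.04 metres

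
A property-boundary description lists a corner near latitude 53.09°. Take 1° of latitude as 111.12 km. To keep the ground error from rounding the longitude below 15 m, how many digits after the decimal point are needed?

At 53.09° one degree of longitude covers 111120 × cos 53.09° ≈ 111120 × 0.6006 ≈ 66734.2 m.
With N decimal places the half-ulp bound is 0.5·10⁻ᴺ°, or 0.5·10⁻ᴺ × 66734.2 m on the ground.
Need 0.5 × 66734.2 × 10⁻ᴺ ≤ 15 → 10⁻ᴺ ≤ 4.495e-04, so N ≥ 3.35.
So 4 decimal places suffice (3.34 m); 3 would allow up to 33.4 m.

4 decimal places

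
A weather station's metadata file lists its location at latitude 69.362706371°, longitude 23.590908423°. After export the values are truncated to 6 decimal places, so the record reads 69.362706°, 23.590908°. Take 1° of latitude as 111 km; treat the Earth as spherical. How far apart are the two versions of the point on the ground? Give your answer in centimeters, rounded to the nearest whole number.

4 centimeters

The latitude changed by +0.000000371° and the longitude by +0.000000423°.
North–south shift: 0.000000371 × 111000 = 0.041181 m.
East–west at this latitude: 0.000000423° × 111000 × cos 69.3627° ≈ 0.000000423 × 39122 = 0.0165486 m.
Combined displacement = (0.041181² + 0.0165486²)^½ ≈ 0.0443817 m.
That is 0.0443817 m = 4.4382 cm.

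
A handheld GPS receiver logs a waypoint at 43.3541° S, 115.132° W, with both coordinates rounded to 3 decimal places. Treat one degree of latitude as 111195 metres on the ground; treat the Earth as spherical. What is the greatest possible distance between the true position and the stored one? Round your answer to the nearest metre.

69 metres

Rounding to 3 decimal places leaves each coordinate within ±0.0005° of the true value.
North–south component: 0.0005° × 111195 = 55.5975 m.
E–W at 43.3541°: 0.0005° × 111195 × cos 43.3541° = 0.0005 × 111195 × 0.7271 ≈ 40.4263 m.
The two errors are perpendicular, so the maximum displacement is √(55.5975² + 40.4263²) ≈ 68.7413 m.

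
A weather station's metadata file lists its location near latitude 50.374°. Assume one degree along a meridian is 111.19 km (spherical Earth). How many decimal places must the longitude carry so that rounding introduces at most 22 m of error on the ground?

At 50.374° one degree of longitude covers 111190 × cos 50.374° ≈ 111190 × 0.6378 ≈ 70914 m.
Rounding to N decimal places gives at most 0.5 × 10⁻ᴺ degrees of error, i.e. 0.5 × 10⁻ᴺ × 70914 m.
Need 0.5 × 70914 × 10⁻ᴺ ≤ 22 → 10⁻ᴺ ≤ 6.205e-04, so N ≥ 3.21.
N = 3 would give 35.5 m (too coarse); N = 4 gives 3.55 m ≤ 22 m.

4 decimal places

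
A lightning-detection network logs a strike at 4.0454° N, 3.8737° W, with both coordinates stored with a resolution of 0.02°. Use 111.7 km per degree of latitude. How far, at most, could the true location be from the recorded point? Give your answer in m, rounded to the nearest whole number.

1578 m

With a 0.02° grid the true value lies within half a step, ±0.02°/2 = ±0.01°, of the stored one.
N–S: 0.01° × 111700 m/° = 1117 m.
East–west component at 4.0454°: 0.01° × 111700 × cos 4.0454° ≈ 0.01 × 111422 ≈ 1114.22 m.
Combining orthogonally: (1117² + 1114.22²)^½ ≈ 1577.71 m.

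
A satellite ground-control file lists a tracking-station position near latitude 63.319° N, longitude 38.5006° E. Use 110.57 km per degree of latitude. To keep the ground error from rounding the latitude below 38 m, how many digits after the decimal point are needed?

One degree of latitude covers 110570 m.
N decimal places → at most half a unit in the last place, 0.5 × 10⁻ᴺ° = 110570/2 × 10⁻ᴺ m.
Need 0.5 × 110570 × 10⁻ᴺ ≤ 38 → 10⁻ᴺ ≤ 6.873e-04, so N ≥ 3.16.
At 3 places the error can reach 55.3 m, but 4 places keeps it to 5.53 m.

4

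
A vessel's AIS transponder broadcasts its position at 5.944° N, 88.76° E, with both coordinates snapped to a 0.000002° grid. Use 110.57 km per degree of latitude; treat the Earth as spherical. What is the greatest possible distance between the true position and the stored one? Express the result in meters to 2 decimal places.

0.16 meters

With a 0.000002° grid the true value lies within half a step, ±0.000002°/2 = ±1e-06°, of the stored one.
Latitude error → 1e-06 × 110570 = 0.11057 m along the meridian.
East–west component at 5.944°: 1e-06° × 110570 × cos 5.944° ≈ 1e-06 × 109976 ≈ 0.109976 m.
Worst case both components are at the extreme and orthogonal: √(0.11057² + 0.109976²) ≈ 0.15595 m.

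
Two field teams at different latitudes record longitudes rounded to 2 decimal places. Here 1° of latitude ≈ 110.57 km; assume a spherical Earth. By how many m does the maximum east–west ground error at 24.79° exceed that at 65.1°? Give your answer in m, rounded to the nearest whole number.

269 m

Rounding to 2 decimal places leaves the longitude within ±0.005° of the true value.
At 24.79°: 0.005° × 110570 × cos 24.79° = 0.005 × 110570 × 0.9079 ≈ 501.91 m.
At 65.1°: 0.005° × 110570 × cos 65.1° = 0.005 × 110570 × 0.4210 ≈ 232.77 m.
Difference: 501.91 − 232.77 = 269.14 m.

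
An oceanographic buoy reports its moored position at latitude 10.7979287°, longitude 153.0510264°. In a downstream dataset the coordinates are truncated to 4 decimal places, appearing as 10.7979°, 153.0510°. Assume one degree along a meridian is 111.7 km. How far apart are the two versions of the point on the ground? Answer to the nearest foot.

14 feet

The latitude changed by +0.0000287° and the longitude by +0.0000264°.
N–S: 0.0000287° × 111700 m/° = 3.20579 m.
East–west at this latitude: 0.0000264° × 111700 × cos 10.7979° ≈ 0.0000264 × 109722 = 2.89667 m.
Distance: √(3.20579² + 2.89667²) ≈ 4.32062 m.
Converting: 4.32062 m × 3.2808 ft/m ≈ 14.175 ft.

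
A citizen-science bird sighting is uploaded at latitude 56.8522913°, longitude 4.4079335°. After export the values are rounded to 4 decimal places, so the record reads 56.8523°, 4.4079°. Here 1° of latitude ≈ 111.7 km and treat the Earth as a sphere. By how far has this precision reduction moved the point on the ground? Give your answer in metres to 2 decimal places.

2.27 metres

Δlat = 56.8522913 − 56.8523 = -0.0000087°; Δlon = 4.4079335 − 4.4079 = +0.0000335°.
N–S: -0.0000087° × 111700 m/° = -0.97179 m.
E–W at 56.8523°: 0.0000335° × 111700 × cos 56.8523° = 0.0000335 × 111700 × 0.5468 ≈ 2.0461 m.
Distance: √(0.97179² + 2.0461²) ≈ 2.26514 m.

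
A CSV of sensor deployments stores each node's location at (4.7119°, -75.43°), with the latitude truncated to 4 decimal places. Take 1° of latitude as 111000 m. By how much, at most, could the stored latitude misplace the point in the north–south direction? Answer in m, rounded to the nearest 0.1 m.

Truncating at 4 decimal places can drop up to a full unit in the last place, so the latitude may be off by as much as 0.0001°.
Along the meridian that is 0.0001° × 111000 m/° = 11.1 m.

11.1 m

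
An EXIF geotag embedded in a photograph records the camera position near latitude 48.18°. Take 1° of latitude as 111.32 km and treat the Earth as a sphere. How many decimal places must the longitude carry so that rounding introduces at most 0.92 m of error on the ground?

5

At 48.18° one degree of longitude covers 111320 × cos 48.18° ≈ 111320 × 0.6668 ≈ 74227.4 m.
With N decimal places the half-ulp bound is 0.5·10⁻ᴺ°, or 0.5·10⁻ᴺ × 74227.4 m on the ground.
Setting 37113.7 × 10⁻ᴺ ≤ 0.92 gives 10ᴺ ≥ 4.034e+04, i.e. N ≥ 4.61.
So 5 decimal places suffice (0.371 m); 4 would allow up to 3.71 m.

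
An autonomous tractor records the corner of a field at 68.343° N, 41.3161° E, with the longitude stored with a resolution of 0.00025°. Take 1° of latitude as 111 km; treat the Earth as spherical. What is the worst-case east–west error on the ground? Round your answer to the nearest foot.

17 feet

With a 0.00025° grid the true value lies within half a step, ±0.00025°/2 = ±0.000125°, of the stored one.
At latitude 68.343° a degree of longitude spans 111000 m × cos 68.343° = 111000 × 0.3690 ≈ 40964.5 m.
Maximum E–W displacement: 0.000125 × 40964.5 = 5.12056 m.
Converting: 5.12056 m × 3.2808 ft/m ≈ 16.8 ft.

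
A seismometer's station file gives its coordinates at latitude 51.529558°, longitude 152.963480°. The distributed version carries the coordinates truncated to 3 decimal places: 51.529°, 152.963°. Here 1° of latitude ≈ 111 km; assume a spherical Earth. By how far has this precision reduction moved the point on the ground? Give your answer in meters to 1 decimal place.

70.2 meters

Δlat = 51.529558 − 51.529 = +0.000558°; Δlon = 152.963480 − 152.963 = +0.000480°.
North–south shift: 0.000558 × 111000 = 61.938 m.
East–west at this latitude: 0.000480° × 111000 × cos 51.529° ≈ 0.000480 × 69055.1 = 33.1465 m.
Combined displacement = (61.938² + 33.1465²)^½ ≈ 70.2496 m.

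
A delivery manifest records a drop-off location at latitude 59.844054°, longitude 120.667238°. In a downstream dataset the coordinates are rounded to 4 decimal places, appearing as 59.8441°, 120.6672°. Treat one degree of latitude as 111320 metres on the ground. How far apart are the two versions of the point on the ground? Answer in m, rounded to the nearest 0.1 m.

5.5 m

Δlat = 59.844054 − 59.8441 = -0.000046°; Δlon = 120.667238 − 120.6672 = +0.000038°.
N–S: -0.000046° × 111320 m/° = -5.12072 m.
E–W at 59.8441°: 0.000038° × 111320 × cos 59.8441° = 0.000038 × 111320 × 0.5024 ≈ 2.12504 m.
Distance: √(5.12072² + 2.12504²) ≈ 5.54415 m.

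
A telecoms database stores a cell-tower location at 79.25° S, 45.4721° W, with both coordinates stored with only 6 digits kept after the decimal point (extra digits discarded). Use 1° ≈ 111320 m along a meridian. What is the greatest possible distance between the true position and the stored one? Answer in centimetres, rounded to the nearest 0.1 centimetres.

11.3 centimetres

Truncating at 6 decimal places can drop up to a full unit in the last place, so each coordinate may be off by as much as 1e-06°.
North–south component: 1e-06° × 111320 = 0.11132 m.
E–W at 79.25°: 1e-06° × 111320 × cos 79.25° = 1e-06 × 111320 × 0.1865 ≈ 0.0207639 m.
The two errors are perpendicular, so the maximum displacement is √(0.11132² + 0.0207639²) ≈ 0.11324 m.
That is 0.11324 m = 11.324 cm.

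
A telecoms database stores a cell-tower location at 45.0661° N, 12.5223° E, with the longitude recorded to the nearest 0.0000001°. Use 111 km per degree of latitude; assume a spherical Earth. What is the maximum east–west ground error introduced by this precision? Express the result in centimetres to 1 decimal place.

0.4 centimetres

Rounding to 7 decimal places leaves the longitude within ±5e-08° of the true value.
One degree of longitude at 45.0661° is 111000 × cos 45.0661° ≈ 111000 × 0.7063 = 78398.3 m.
So at most 5e-08° × 78398.3 ≈ 0.00391991 m east–west.
That is 0.00391991 m = 0.39199 cm.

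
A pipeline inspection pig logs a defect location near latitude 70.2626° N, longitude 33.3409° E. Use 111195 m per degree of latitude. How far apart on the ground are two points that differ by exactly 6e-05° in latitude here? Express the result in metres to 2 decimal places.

6.67 metres

Along a meridian 6e-05° is 6e-05 × 111195 = 6.6717 m.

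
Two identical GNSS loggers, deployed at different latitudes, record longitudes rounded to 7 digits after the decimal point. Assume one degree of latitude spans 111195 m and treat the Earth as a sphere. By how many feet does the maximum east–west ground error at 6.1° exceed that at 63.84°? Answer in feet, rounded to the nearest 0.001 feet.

Rounding to 7 decimal places leaves the longitude within ±5e-08° of the true value.
At 6.1°: 5e-08° × 111195 × cos 6.1° = 5e-08 × 111195 × 0.9943 ≈ 0.0055283 m.
At 63.84°: 5e-08° × 111195 × cos 63.84° = 5e-08 × 111195 × 0.4409 ≈ 0.0024512 m.
Difference: 0.0055283 − 0.0024512 = 0.0030771 m.
Converting: 0.00307709 m × 3.2808 ft/m ≈ 0.010095 ft.

0.010 feet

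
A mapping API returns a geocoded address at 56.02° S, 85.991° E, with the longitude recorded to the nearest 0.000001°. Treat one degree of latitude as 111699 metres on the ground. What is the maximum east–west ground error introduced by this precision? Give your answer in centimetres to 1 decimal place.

Rounding to 6 decimal places leaves the longitude within ±5e-07° of the true value.
One degree of longitude at 56.02° is 111699 × cos 56.02° ≈ 111699 × 0.5589 = 62429 m.
Maximum E–W displacement: 5e-07 × 62429 = 0.0312145 m.
That is 0.0312145 m = 3.1214 cm.

3.1 centimetres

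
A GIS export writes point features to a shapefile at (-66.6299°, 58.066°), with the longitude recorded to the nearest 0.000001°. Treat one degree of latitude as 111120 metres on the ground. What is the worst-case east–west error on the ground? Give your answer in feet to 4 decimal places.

0.0723 feet

Rounding to 6 decimal places leaves the longitude within ±5e-07° of the true value.
At latitude 66.6299° a degree of longitude spans 111120 m × cos 66.6299° = 111120 × 0.3967 ≈ 44077.8 m.
So at most 5e-07° × 44077.8 ≈ 0.0220389 m east–west.
In feet: 0.0220389 m ÷ 0.3048 ≈ 0.072306 ft.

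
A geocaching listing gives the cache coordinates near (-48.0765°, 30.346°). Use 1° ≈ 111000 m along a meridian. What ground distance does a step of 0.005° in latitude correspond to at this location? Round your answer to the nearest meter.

555 meters

0.005° × 111000 m/° = 555 m.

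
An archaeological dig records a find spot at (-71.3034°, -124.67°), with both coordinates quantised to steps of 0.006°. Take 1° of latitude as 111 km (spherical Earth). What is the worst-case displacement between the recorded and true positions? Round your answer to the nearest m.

With a 0.006° grid the true value lies within half a step, ±0.006°/2 = ±0.003°, of the stored one.
Latitude error → 0.003 × 111000 = 333 m along the meridian.
Longitude error → 0.003 × 111000 × cos 71.3034° = 0.003 × 111000 × 0.3206 ≈ 106.745 m.
The two errors are perpendicular, so the maximum displacement is √(333² + 106.745²) ≈ 349.691 m.

350 m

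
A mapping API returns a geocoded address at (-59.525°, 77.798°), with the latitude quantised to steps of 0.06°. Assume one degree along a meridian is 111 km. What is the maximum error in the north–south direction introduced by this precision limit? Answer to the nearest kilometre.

3 kilometres

With a 0.06° grid the true value lies within half a step, ±0.06°/2 = ±0.03°, of the stored one.
North–south distance: 0.03° × 111000 m/° = 3330 m.
That is 3330 m = 3.33 km.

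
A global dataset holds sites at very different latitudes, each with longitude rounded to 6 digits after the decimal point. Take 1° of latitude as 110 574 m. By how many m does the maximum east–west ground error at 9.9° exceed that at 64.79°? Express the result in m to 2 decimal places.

0.03 m

Rounding to 6 decimal places leaves the longitude within ±5e-07° of the true value.
Error at 9.9° = 5e-07° × 110574 × cos 9.9° ≈ 0.055287 × 0.9851 = 0.054464 m.
Error at 64.79° = 5e-07° × 110574 × cos 64.79° ≈ 0.055287 × 0.4259 = 0.023549 m.
So the lower-latitude error exceeds the higher by 0.054464 − 0.023549 = 0.030915 m.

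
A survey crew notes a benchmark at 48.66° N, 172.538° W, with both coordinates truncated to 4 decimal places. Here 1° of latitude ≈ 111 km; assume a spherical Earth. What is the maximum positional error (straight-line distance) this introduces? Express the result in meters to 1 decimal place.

Truncating at 4 decimal places can drop up to a full unit in the last place, so each coordinate may be off by as much as 0.0001°.
North–south component: 0.0001° × 111000 = 11.1 m.
Longitude error → 0.0001 × 111000 × cos 48.66° = 0.0001 × 111000 × 0.6605 ≈ 7.33184 m.
The two errors are perpendicular, so the maximum displacement is √(11.1² + 7.33184²) ≈ 13.3029 m.

13.3 meters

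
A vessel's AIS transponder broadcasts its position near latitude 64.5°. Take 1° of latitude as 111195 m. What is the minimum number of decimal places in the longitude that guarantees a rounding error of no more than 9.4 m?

4 decimal places

At 64.5° one degree of longitude covers 111195 × cos 64.5° ≈ 111195 × 0.4305 ≈ 47870.7 m.
N decimal places → at most half a unit in the last place, 0.5 × 10⁻ᴺ° = 47870.7/2 × 10⁻ᴺ m.
Setting 23935.3 × 10⁻ᴺ ≤ 9.4 gives 10ᴺ ≥ 2546, i.e. N ≥ 3.41.
At 3 places the error can reach 23.9 m, but 4 places keeps it to 2.39 m.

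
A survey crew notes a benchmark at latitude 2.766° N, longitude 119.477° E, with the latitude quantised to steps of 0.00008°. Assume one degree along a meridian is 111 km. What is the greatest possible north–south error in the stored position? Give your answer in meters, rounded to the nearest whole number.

With a 0.00008° grid the true value lies within half a step, ±0.00008°/2 = ±4e-05°, of the stored one.
North–south distance: 4e-05° × 111000 m/° = 4.44 m.

4 meters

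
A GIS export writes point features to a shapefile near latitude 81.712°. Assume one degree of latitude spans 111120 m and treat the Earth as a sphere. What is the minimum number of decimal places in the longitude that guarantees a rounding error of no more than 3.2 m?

At 81.712° one degree of longitude covers 111120 × cos 81.712° ≈ 111120 × 0.1441 ≈ 16017.8 m.
N decimal places → at most half a unit in the last place, 0.5 × 10⁻ᴺ° = 16017.8/2 × 10⁻ᴺ m.
Need 0.5 × 16017.8 × 10⁻ᴺ ≤ 3.2 → 10⁻ᴺ ≤ 3.996e-04, so N ≥ 3.40.
N = 3 would give 8.01 m (too coarse); N = 4 gives 0.801 m ≤ 3.2 m.

4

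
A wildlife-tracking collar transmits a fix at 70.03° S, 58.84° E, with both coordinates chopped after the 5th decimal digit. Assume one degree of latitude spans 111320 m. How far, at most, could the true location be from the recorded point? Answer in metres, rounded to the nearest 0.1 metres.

Truncating at 5 decimal places can drop up to a full unit in the last place, so each coordinate may be off by as much as 1e-05°.
North–south component: 1e-05° × 111320 = 1.1132 m.
E–W at 70.03°: 1e-05° × 111320 × cos 70.03° = 1e-05 × 111320 × 0.3415 ≈ 0.380189 m.
The two errors are perpendicular, so the maximum displacement is √(1.1132² + 0.380189²) ≈ 1.17633 m.

1.2 metres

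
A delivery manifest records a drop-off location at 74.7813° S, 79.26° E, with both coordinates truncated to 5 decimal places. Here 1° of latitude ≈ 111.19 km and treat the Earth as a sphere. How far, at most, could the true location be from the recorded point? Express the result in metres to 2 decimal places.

1.15 metres

Truncating at 5 decimal places can drop up to a full unit in the last place, so each coordinate may be off by as much as 1e-05°.
North–south component: 1e-05° × 111190 = 1.1119 m.
E–W at 74.7813°: 1e-05° × 111190 × cos 74.7813° = 1e-05 × 111190 × 0.2625 ≈ 0.291878 m.
The two errors are perpendicular, so the maximum displacement is √(1.1119² + 0.291878²) ≈ 1.14957 m.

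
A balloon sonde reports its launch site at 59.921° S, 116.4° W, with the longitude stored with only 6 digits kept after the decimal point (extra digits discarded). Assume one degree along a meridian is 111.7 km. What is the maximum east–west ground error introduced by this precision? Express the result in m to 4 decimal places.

Truncating at 6 decimal places can drop up to a full unit in the last place, so the longitude may be off by as much as 1e-06°.
At latitude 59.921° a degree of longitude spans 111700 m × cos 59.921° = 111700 × 0.5012 ≈ 55983.3 m.
So at most 1e-06° × 55983.3 ≈ 0.0559833 m east–west.

0.0560 m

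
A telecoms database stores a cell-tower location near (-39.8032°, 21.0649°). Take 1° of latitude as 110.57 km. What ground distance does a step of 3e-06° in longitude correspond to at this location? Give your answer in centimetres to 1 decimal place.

At 39.8032° a degree of longitude is 110570 × cos 39.8032° ≈ 84945.2 m, so 3e-06° corresponds to 0.254835 m.
That is 0.254835 m = 25.484 cm.

25.5 centimetres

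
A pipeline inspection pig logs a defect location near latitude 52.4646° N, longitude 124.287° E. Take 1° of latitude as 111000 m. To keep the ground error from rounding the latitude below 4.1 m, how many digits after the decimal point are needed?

One degree of latitude covers 111000 m.
N decimal places → at most half a unit in the last place, 0.5 × 10⁻ᴺ° = 111000/2 × 10⁻ᴺ m.
Setting 55500 × 10⁻ᴺ ≤ 4.1 gives 10ᴺ ≥ 1.354e+04, i.e. N ≥ 4.13.
So 5 decimal places suffice (0.555 m); 4 would allow up to 5.55 m.

5 decimal places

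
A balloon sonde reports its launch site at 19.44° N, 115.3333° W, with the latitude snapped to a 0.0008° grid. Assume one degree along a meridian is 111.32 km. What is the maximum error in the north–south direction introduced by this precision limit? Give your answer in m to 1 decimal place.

With a 0.0008° grid the true value lies within half a step, ±0.0008°/2 = ±0.0004°, of the stored one.
North–south distance: 0.0004° × 111320 m/° = 44.528 m.

44.5 m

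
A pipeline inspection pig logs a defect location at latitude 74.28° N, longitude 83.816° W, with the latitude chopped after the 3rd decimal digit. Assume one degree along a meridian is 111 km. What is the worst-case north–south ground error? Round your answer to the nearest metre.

Truncating at 3 decimal places can drop up to a full unit in the last place, so the latitude may be off by as much as 0.001°.
North–south distance: 0.001° × 111000 m/° = 111 m.

111 metres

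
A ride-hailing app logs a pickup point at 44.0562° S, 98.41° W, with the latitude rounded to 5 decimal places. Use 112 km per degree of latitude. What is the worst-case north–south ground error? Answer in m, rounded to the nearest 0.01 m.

Rounding to 5 decimal places leaves the latitude within ±5e-06° of the true value.
Along the meridian that is 5e-06° × 112000 m/° = 0.56 m.

0.56 m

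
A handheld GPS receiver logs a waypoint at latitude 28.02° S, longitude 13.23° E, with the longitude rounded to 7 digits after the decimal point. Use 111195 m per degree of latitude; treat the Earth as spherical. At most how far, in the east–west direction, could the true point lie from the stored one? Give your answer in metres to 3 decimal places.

Rounding to 7 decimal places leaves the longitude within ±5e-08° of the true value.
At latitude 28.02° a degree of longitude spans 111195 m × cos 28.02° = 111195 × 0.8828 ≈ 98161.1 m.
Maximum E–W displacement: 5e-08 × 98161.1 = 0.00490806 m.

0.005 metres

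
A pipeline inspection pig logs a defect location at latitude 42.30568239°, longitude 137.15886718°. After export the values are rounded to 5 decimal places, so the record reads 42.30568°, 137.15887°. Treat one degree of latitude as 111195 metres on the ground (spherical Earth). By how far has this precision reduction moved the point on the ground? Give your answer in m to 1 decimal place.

The latitude changed by +0.00000239° and the longitude by -0.00000282°.
N–S: 0.00000239° × 111195 m/° = 0.265756 m.
E–W at 42.3057°: -0.00000282° × 111195 × cos 42.3057° = -0.00000282 × 111195 × 0.7396 ≈ -0.231905 m.
Hypotenuse of the two orthogonal shifts: √(0.265756² + 0.231905²) = 0.352713 m.

0.4 m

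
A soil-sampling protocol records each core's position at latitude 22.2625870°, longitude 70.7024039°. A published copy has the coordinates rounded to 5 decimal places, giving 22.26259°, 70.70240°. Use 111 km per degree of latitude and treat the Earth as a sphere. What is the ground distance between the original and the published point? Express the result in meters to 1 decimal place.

Δlat = 22.2625870 − 22.26259 = -0.0000030°; Δlon = 70.7024039 − 70.70240 = +0.0000039°.
N–S: -0.0000030° × 111000 m/° = -0.333 m.
E–W at 22.2626°: 0.0000039° × 111000 × cos 22.2626° = 0.0000039 × 111000 × 0.9255 ≈ 0.40063 m.
Hypotenuse of the two orthogonal shifts: √(0.333² + 0.40063²) = 0.520955 m.

0.5 meters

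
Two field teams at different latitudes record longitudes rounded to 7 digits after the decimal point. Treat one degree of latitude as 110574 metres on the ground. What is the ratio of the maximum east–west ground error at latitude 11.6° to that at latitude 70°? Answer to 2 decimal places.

2.86

Rounding to 7 decimal places leaves the longitude within ±5e-08° of the true value.
Error at 11.6° = 5e-08° × 110574 × cos 11.6° ≈ 0.0055287 × 0.9796 = 0.0054158 m.
At 70°: 5e-08° × 110574 × cos 70° = 5e-08 × 110574 × 0.3420 ≈ 0.0018909 m.
Ratio: 0.0054158 / 0.0018909 = cos 11.6° / cos 70° ≈ 2.8641.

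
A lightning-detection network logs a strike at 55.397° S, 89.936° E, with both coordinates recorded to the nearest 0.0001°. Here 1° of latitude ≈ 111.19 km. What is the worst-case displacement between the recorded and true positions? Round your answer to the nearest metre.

6 metres

Rounding to 4 decimal places leaves each coordinate within ±5e-05° of the true value.
Latitude error → 5e-05 × 111190 = 5.5595 m along the meridian.
East–west component at 55.397°: 5e-05° × 111190 × cos 55.397° ≈ 5e-05 × 63143.3 ≈ 3.15717 m.
The two errors are perpendicular, so the maximum displacement is √(5.5595² + 3.15717²) ≈ 6.39341 m.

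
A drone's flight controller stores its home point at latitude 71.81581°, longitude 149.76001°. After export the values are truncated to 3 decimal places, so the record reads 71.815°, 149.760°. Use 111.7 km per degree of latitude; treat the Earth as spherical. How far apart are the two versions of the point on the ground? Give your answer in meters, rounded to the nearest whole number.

90 meters

Δlat = 71.81581 − 71.815 = +0.00081°; Δlon = 149.76001 − 149.760 = +0.00001°.
North–south shift: 0.00081 × 111700 = 90.477 m.
E–W at 71.815°: 0.00001° × 111700 × cos 71.815° = 0.00001 × 111700 × 0.3121 ≈ 0.3486 m.
Hypotenuse of the two orthogonal shifts: √(90.477² + 0.3486²) = 90.4777 m.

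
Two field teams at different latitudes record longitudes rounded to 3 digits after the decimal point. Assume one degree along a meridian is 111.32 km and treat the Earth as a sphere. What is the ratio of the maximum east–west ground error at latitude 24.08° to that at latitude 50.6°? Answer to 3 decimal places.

1.438

Rounding to 3 decimal places leaves the longitude within ±0.0005° of the true value.
Error at 24.08° = 0.0005° × 111320 × cos 24.08° ≈ 55.66 × 0.9130 = 50.816 m.
At 50.6°: 0.0005° × 111320 × cos 50.6° = 0.0005 × 111320 × 0.6347 ≈ 35.329 m.
The ratio reduces to cos 24.08° / cos 50.6° = 0.9130/0.6347 ≈ 1.4384.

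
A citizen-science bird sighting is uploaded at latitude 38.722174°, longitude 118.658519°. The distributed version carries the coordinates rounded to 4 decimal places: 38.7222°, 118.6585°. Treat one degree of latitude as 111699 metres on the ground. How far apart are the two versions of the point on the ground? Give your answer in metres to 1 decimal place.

The latitude changed by -0.000026° and the longitude by +0.000019°.
N–S: -0.000026° × 111699 m/° = -2.90417 m.
E–W at 38.7222°: 0.000019° × 111699 × cos 38.7222° = 0.000019 × 111699 × 0.7802 ≈ 1.65578 m.
Distance: √(2.90417² + 1.65578²) ≈ 3.34303 m.

3.3 metres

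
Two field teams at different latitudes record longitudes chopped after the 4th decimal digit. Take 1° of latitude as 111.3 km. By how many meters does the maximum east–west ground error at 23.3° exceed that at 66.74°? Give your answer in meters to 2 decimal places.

Truncating at 4 decimal places can drop up to a full unit in the last place, so the longitude may be off by as much as 0.0001°.
Error at 23.3° = 0.0001° × 111300 × cos 23.3° ≈ 11.13 × 0.9184 = 10.222 m.
Error at 66.74° = 0.0001° × 111300 × cos 66.74° ≈ 11.13 × 0.3949 = 4.3953 m.
Difference: 10.222 − 4.3953 = 5.827 m.

5.83 meters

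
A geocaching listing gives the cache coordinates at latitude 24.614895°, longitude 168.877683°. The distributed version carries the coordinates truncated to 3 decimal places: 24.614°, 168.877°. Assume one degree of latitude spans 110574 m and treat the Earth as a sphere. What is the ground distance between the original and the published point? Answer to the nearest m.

120 m

The latitude changed by +0.000895° and the longitude by +0.000683°.
North–south shift: 0.000895 × 110574 = 98.9637 m.
East–west at this latitude: 0.000683° × 110574 × cos 24.614° ≈ 0.000683 × 100527 = 68.6597 m.
Combined displacement = (98.9637² + 68.6597²)^½ ≈ 120.449 m.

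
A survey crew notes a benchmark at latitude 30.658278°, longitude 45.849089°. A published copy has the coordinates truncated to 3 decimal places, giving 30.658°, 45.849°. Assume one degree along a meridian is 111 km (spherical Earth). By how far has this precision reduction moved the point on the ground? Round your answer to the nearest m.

32 m

Δlat = 30.658278 − 30.658 = +0.000278°; Δlon = 45.849089 − 45.849 = +0.000089°.
North–south shift: 0.000278 × 111000 = 30.858 m.
E–W at 30.658°: 0.000089° × 111000 × cos 30.658° = 0.000089 × 111000 × 0.8602 ≈ 8.49818 m.
Combined displacement = (30.858² + 8.49818²)^½ ≈ 32.0068 m.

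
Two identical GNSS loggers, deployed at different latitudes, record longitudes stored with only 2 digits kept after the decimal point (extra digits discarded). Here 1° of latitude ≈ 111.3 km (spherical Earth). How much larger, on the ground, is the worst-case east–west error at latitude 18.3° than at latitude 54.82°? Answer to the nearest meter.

Truncating at 2 decimal places can drop up to a full unit in the last place, so the longitude may be off by as much as 0.01°.
Error at 18.3° = 0.01° × 111300 × cos 18.3° ≈ 1113 × 0.9494 = 1056.7 m.
At 54.82°: 0.01° × 111300 × cos 54.82° = 0.01 × 111300 × 0.5761 ≈ 641.25 m.
Difference: 1056.7 − 641.25 = 415.46 m.

415 meters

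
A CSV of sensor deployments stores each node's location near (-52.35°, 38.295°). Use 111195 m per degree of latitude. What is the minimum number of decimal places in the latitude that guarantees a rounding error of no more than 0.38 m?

6 decimal places

One degree of latitude covers 111195 m.
Rounding to N decimal places gives at most 0.5 × 10⁻ᴺ degrees of error, i.e. 0.5 × 10⁻ᴺ × 111195 m.
Setting 55597.5 × 10⁻ᴺ ≤ 0.38 gives 10ᴺ ≥ 1.463e+05, i.e. N ≥ 5.17.
At 5 places the error can reach 0.556 m, but 6 places keeps it to 0.0556 m.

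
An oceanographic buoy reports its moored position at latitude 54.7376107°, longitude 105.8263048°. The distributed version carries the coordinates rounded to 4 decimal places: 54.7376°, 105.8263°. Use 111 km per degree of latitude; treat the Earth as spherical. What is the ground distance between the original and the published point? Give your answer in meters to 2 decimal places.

Δlat = 54.7376107 − 54.7376 = +0.0000107°; Δlon = 105.8263048 − 105.8263 = +0.0000048°.
N–S: 0.0000107° × 111000 m/° = 1.1877 m.
East–west at this latitude: 0.0000048° × 111000 × cos 54.7376° ≈ 0.0000048 × 64082.7 = 0.307597 m.
Distance: √(1.1877² + 0.307597²) ≈ 1.22689 m.

1.23 meters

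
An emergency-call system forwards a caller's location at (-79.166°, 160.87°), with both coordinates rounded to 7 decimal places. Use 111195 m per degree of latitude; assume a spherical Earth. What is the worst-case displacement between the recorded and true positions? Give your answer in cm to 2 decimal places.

0.57 cm

Rounding to 7 decimal places leaves each coordinate within ±5e-08° of the true value.
North–south component: 5e-08° × 111195 = 0.00555975 m.
East–west component at 79.166°: 5e-08° × 111195 × cos 79.166° ≈ 5e-08 × 20900.7 ≈ 0.00104503 m.
Worst case both components are at the extreme and orthogonal: √(0.00555975² + 0.00104503²) ≈ 0.00565711 m.
That is 0.00565711 m = 0.56571 cm.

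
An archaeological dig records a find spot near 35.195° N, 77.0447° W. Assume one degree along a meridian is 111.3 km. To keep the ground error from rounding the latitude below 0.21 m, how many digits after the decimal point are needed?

One degree of latitude covers 111300 m.
With N decimal places the half-ulp bound is 0.5·10⁻ᴺ°, or 0.5·10⁻ᴺ × 111300 m on the ground.
Setting 55650 × 10⁻ᴺ ≤ 0.21 gives 10ᴺ ≥ 2.65e+05, i.e. N ≥ 5.42.
At 5 places the error can reach 0.556 m, but 6 places keeps it to 0.0556 m.

6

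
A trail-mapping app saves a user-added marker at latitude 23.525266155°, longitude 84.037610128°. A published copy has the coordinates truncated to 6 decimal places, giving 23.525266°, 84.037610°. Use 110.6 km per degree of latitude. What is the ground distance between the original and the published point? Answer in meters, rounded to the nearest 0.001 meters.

Δlat = 23.525266155 − 23.525266 = +0.000000155°; Δlon = 84.037610128 − 84.037610 = +0.000000128°.
North–south shift: 0.000000155 × 110600 = 0.017143 m.
E–W at 23.5253°: 0.000000128° × 110600 × cos 23.5253° = 0.000000128 × 110600 × 0.9169 ≈ 0.0129801 m.
Hypotenuse of the two orthogonal shifts: √(0.017143² + 0.0129801²) = 0.0215027 m.

0.022 meters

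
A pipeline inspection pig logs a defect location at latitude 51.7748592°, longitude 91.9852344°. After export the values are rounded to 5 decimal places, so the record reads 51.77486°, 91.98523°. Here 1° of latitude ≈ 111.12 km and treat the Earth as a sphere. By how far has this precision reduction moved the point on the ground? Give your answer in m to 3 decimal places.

The latitude changed by -0.0000008° and the longitude by +0.0000044°.
N–S: -0.0000008° × 111120 m/° = -0.088896 m.
E–W at 51.7749°: 0.0000044° × 111120 × cos 51.7749° = 0.0000044 × 111120 × 0.6188 ≈ 0.302526 m.
Hypotenuse of the two orthogonal shifts: √(0.088896² + 0.302526²) = 0.315316 m.

0.315 m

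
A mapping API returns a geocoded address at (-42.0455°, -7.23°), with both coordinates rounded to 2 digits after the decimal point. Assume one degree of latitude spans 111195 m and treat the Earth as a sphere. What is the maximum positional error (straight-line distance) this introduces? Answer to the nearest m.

693 m

Rounding to 2 decimal places leaves each coordinate within ±0.005° of the true value.
Latitude error → 0.005 × 111195 = 555.975 m along the meridian.
Longitude error → 0.005 × 111195 × cos 42.0455° = 0.005 × 111195 × 0.7426 ≈ 412.874 m.
Combining orthogonally: (555.975² + 412.874²)^½ ≈ 692.512 m.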